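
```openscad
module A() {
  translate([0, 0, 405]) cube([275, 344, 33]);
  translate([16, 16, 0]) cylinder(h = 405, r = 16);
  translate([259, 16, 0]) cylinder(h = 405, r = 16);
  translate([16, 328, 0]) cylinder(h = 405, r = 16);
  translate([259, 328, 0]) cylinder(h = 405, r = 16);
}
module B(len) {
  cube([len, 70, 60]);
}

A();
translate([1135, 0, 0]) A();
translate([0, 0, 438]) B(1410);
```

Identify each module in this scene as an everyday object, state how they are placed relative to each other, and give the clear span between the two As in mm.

A is a stool. B is a beam. A beam spans the tops of two stools. The clear span between the two stools is 860 mm.

Second stool starts at x = 1135; first ends at x = 275; clear span = 1135 − 275 = 860 mm.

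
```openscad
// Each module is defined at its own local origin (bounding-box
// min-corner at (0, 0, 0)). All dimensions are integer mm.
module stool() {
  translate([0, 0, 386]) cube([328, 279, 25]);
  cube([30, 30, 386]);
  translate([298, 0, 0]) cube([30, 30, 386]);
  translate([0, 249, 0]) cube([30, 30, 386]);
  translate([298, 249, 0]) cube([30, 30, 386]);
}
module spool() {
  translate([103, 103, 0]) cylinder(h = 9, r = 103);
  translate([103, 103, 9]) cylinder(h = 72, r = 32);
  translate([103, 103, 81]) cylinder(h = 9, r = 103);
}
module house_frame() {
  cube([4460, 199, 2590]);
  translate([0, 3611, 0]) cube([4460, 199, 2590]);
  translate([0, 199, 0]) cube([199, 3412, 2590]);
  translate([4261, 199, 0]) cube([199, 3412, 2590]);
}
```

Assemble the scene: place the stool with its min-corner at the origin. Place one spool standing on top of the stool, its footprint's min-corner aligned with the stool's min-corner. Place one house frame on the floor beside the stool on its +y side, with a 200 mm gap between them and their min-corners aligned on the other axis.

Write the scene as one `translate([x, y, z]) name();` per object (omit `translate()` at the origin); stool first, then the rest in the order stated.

stool();
translate([0, 0, 411]) spool();
translate([0, 479, 0]) house_frame();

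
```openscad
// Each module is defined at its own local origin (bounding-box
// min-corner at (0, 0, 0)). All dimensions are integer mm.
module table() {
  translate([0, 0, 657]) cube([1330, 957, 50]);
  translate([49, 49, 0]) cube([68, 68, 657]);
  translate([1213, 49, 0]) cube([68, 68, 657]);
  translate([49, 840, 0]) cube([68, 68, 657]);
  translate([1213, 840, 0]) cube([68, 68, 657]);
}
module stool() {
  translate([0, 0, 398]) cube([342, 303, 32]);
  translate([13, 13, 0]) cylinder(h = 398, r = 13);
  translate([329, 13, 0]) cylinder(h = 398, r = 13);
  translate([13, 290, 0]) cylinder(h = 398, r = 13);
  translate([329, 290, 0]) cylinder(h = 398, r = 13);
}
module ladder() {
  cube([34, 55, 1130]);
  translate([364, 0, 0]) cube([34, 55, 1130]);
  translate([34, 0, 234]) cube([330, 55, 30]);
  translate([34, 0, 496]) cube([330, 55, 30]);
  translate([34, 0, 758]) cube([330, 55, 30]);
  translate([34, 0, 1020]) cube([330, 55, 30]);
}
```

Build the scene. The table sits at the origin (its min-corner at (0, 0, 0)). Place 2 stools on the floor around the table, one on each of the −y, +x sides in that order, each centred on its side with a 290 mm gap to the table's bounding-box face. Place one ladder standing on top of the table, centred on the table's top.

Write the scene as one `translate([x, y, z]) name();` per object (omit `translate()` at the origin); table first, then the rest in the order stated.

table();
translate([494, -593, 0]) stool();
translate([1620, 327, 0]) stool();
translate([466, 451, 707]) ladder();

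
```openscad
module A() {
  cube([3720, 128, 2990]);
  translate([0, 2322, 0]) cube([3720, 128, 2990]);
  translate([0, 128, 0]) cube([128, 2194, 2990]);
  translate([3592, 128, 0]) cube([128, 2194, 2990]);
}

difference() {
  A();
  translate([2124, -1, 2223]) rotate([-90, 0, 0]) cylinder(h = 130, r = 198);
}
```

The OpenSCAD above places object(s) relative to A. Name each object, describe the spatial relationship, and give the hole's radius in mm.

A is a house frame. The house frame has a circular hole through its front wall. The hole's radius is 198 mm.

The subtracted cylinder has r = 198 mm.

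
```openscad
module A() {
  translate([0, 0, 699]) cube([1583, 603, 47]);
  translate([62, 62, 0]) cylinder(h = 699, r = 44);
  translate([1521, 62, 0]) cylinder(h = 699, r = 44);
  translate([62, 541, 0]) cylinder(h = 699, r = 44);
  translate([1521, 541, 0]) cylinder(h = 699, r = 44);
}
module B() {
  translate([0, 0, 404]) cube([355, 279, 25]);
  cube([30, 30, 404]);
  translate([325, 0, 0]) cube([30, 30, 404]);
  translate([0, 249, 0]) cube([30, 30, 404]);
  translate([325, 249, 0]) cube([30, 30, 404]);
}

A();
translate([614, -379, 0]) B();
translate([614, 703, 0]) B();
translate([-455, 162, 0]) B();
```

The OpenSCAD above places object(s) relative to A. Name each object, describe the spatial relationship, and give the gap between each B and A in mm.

Each stool's nearest face is 100 mm from the table's bounding box.

A is a table. B is a stool. Three stools sit around the table at the −y, +y, −x sides. The gap between each stool and the table is 100 mm.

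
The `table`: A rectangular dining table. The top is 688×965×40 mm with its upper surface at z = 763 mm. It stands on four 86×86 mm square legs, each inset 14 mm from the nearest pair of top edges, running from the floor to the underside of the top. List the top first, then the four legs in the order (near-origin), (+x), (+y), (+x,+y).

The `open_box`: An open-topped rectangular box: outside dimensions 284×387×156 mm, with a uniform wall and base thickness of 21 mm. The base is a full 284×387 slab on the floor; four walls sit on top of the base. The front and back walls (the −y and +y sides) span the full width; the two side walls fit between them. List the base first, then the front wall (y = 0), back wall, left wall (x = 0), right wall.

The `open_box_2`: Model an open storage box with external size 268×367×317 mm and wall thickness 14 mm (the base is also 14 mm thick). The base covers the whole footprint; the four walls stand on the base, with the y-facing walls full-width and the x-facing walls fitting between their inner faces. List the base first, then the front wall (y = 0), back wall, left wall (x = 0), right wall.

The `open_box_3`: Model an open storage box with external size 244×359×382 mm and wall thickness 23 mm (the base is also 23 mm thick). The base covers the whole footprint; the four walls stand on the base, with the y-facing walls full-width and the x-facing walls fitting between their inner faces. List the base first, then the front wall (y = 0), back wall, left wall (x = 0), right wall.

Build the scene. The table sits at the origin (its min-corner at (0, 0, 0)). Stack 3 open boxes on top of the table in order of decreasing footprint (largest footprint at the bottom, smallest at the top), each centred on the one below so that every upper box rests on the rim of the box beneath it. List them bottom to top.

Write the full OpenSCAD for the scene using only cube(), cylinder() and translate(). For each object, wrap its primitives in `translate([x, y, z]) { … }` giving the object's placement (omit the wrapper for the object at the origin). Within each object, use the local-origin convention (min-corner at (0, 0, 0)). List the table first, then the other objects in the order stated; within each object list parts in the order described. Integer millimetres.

translate([0, 0, 723]) cube([688, 965, 40]);
translate([14, 14, 0]) cube([86, 86, 723]);
translate([588, 14, 0]) cube([86, 86, 723]);
translate([14, 865, 0]) cube([86, 86, 723]);
translate([588, 865, 0]) cube([86, 86, 723]);
translate([202, 289, 763]) {
  cube([284, 387, 21]);
  translate([0, 0, 21]) cube([284, 21, 135]);
  translate([0, 366, 21]) cube([284, 21, 135]);
  translate([0, 21, 21]) cube([21, 345, 135]);
  translate([263, 21, 21]) cube([21, 345, 135]);
}
translate([210, 299, 919]) {
  cube([268, 367, 14]);
  translate([0, 0, 14]) cube([268, 14, 303]);
  translate([0, 353, 14]) cube([268, 14, 303]);
  translate([0, 14, 14]) cube([14, 339, 303]);
  translate([254, 14, 14]) cube([14, 339, 303]);
}
translate([222, 303, 1236]) {
  cube([244, 359, 23]);
  translate([0, 0, 23]) cube([244, 23, 359]);
  translate([0, 336, 23]) cube([244, 23, 359]);
  translate([0, 23, 23]) cube([23, 313, 359]);
  translate([221, 23, 23]) cube([23, 313, 359]);
}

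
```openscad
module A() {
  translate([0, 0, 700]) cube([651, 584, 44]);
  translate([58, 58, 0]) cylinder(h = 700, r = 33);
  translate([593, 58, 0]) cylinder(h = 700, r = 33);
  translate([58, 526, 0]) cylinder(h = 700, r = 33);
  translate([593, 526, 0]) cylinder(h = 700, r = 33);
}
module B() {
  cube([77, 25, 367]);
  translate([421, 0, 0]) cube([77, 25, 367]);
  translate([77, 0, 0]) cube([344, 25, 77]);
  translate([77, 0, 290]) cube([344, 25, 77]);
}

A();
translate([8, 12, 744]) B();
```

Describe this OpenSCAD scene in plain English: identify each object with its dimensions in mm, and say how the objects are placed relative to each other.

A is a table: top 651 mm (x) × 584 mm (y), 44 mm thick, upper face at z = 744 mm, on four round legs of 66 mm diameter, each leg's bounding box inset 25 mm from the nearest pair of top edges, running from z = 0 to the bottom of the top.

B is a picture frame with a 344×213 mm rectangular opening (x by z) and a uniform 77 mm border on every side. Frame depth is 25 mm along y. It is built from two vertical stiles running the full outside height and two horizontal rails spanning the gap between the stiles.

The picture frame is on top of the table.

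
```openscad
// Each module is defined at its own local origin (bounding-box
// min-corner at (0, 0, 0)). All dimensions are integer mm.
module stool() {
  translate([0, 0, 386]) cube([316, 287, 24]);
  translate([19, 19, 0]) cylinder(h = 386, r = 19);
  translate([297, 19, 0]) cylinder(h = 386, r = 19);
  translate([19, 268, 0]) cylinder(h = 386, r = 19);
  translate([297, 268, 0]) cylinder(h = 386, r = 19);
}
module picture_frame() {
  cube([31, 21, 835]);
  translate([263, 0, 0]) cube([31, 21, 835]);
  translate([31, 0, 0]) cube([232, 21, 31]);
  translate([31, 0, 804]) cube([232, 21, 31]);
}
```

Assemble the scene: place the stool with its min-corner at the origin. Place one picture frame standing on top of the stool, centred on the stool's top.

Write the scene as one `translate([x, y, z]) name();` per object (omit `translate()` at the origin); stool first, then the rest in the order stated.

stool();
translate([11, 133, 410]) picture_frame();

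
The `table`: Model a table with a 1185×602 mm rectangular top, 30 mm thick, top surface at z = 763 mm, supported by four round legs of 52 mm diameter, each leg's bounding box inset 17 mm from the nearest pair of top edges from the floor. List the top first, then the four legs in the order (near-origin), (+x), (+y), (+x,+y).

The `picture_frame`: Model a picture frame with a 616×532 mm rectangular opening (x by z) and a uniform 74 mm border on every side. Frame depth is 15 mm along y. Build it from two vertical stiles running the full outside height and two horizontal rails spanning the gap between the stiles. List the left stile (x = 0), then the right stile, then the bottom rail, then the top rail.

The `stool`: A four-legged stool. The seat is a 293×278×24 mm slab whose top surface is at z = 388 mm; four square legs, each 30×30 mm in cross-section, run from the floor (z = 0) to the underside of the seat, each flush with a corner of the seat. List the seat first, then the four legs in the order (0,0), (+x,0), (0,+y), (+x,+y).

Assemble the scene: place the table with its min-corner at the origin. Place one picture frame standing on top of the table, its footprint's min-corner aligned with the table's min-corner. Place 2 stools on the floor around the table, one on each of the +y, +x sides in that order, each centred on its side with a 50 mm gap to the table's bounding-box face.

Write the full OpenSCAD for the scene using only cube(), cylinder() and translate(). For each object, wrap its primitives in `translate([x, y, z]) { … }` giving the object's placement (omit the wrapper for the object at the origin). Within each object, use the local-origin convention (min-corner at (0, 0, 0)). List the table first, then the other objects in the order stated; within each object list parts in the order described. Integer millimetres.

translate([0, 0, 733]) cube([1185, 602, 30]);
translate([43, 43, 0]) cylinder(h = 733, r = 26);
translate([1142, 43, 0]) cylinder(h = 733, r = 26);
translate([43, 559, 0]) cylinder(h = 733, r = 26);
translate([1142, 559, 0]) cylinder(h = 733, r = 26);
translate([0, 0, 763]) {
  cube([74, 15, 680]);
  translate([690, 0, 0]) cube([74, 15, 680]);
  translate([74, 0, 0]) cube([616, 15, 74]);
  translate([74, 0, 606]) cube([616, 15, 74]);
}
translate([446, 652, 0]) {
  translate([0, 0, 364]) cube([293, 278, 24]);
  cube([30, 30, 364]);
  translate([263, 0, 0]) cube([30, 30, 364]);
  translate([0, 248, 0]) cube([30, 30, 364]);
  translate([263, 248, 0]) cube([30, 30, 364]);
}
translate([1235, 162, 0]) {
  translate([0, 0, 364]) cube([293, 278, 24]);
  cube([30, 30, 364]);
  translate([263, 0, 0]) cube([30, 30, 364]);
  translate([0, 248, 0]) cube([30, 30, 364]);
  translate([263, 248, 0]) cube([30, 30, 364]);
}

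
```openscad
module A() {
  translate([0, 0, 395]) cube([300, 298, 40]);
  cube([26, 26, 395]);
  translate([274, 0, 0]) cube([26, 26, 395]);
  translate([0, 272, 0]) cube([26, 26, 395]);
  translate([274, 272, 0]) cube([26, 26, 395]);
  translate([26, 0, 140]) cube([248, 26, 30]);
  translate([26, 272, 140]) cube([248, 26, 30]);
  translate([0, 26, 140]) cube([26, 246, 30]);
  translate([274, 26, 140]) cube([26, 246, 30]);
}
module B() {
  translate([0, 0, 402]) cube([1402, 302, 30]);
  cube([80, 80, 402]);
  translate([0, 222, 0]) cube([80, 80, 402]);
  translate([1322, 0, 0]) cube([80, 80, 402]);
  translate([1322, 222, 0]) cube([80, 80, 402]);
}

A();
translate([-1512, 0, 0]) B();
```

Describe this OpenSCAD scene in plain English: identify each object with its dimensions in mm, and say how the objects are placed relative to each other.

A is a simple wooden stool: a rectangular seat 300 mm (x) by 298 mm (y), 40 mm thick, top face at z = 435 mm, on four square legs, each 26×26 mm in cross-section. The legs rest on z = 0, each flush with a corner of the seat. Four stretchers, 26 mm wide and 30 mm tall, connect adjacent legs with their undersides at z = 140 mm, each running between the inner faces of the legs it joins and aligned with the legs' outer faces on the other axis.

B is a long wooden bench with a 1402 mm (x) × 302 mm (y) seat, 30 mm thick, its top surface 432 mm above the floor. Four 80 mm square legs at the seat corners, flush with the edges, run from z = 0 to the seat underside.

The bench is on the floor beside the stool on its −x side.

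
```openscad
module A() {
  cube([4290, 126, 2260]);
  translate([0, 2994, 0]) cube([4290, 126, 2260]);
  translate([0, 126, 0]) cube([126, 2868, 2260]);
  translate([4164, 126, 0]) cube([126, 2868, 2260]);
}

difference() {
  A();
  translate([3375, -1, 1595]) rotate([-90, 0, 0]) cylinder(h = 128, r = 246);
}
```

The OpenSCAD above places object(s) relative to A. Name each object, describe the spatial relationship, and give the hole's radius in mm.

The subtracted cylinder has r = 246 mm.

A is a house frame. The house frame has a circular hole through its front wall. The hole's radius is 246 mm.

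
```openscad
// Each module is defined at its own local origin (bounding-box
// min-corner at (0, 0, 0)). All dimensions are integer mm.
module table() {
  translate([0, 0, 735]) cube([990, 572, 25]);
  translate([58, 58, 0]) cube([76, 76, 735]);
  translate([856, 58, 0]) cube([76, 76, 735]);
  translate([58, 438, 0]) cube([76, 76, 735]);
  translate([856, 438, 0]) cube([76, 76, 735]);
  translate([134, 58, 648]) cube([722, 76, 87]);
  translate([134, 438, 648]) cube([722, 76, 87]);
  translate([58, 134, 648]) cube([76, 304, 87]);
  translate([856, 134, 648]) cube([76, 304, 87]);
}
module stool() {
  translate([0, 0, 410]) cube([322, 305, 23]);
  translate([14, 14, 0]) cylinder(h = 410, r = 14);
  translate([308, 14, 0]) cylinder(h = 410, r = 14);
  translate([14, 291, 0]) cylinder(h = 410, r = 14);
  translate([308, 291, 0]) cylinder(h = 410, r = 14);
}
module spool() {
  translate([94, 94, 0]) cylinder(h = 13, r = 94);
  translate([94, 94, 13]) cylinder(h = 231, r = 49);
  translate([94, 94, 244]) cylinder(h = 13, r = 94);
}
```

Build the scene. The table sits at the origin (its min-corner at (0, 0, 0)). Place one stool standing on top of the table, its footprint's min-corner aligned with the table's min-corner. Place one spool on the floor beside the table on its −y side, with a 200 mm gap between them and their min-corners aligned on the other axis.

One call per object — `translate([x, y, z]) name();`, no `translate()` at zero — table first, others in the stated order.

table();
translate([0, 0, 760]) stool();
translate([0, -388, 0]) spool();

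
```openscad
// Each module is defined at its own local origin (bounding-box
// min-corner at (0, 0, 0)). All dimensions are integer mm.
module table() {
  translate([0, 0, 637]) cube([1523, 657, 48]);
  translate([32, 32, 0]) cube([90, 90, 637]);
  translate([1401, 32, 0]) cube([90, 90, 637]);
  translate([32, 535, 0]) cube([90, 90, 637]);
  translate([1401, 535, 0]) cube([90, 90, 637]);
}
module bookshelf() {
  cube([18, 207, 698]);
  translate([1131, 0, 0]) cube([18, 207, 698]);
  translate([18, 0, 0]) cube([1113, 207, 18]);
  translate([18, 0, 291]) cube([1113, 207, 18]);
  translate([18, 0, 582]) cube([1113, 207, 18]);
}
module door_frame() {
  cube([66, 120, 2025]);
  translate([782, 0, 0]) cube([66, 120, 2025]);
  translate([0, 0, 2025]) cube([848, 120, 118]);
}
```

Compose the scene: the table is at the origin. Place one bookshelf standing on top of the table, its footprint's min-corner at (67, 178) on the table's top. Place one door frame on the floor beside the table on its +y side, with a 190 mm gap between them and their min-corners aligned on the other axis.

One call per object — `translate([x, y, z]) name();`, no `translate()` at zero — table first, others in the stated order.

table();
translate([67, 178, 685]) bookshelf();
translate([0, 847, 0]) door_frame();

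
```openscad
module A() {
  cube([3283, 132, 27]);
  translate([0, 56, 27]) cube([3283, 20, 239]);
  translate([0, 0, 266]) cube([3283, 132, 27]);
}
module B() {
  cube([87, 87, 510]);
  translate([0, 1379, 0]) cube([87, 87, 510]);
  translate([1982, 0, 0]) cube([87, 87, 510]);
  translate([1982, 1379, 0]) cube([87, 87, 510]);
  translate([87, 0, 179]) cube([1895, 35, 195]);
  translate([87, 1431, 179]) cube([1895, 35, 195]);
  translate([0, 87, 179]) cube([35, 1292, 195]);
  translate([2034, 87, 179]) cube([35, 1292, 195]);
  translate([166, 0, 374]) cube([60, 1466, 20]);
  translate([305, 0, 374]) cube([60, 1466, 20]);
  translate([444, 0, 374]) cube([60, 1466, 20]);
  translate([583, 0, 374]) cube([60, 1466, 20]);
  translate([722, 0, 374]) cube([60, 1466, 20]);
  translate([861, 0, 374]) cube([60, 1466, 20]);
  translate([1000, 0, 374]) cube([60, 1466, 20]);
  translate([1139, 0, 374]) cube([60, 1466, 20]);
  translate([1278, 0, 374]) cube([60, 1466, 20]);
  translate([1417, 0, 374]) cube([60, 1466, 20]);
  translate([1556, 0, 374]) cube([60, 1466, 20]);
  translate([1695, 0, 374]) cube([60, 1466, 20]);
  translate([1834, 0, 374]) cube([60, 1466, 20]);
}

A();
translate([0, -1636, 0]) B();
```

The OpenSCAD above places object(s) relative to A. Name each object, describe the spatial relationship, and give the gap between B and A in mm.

A is an I-beam. B is a bed frame. The bed frame is on the floor beside the I-beam on its −y side. The gap between the bed frame and the I-beam is 170 mm.

The bed frame's nearest face is 170 mm from the I-beam's −y face.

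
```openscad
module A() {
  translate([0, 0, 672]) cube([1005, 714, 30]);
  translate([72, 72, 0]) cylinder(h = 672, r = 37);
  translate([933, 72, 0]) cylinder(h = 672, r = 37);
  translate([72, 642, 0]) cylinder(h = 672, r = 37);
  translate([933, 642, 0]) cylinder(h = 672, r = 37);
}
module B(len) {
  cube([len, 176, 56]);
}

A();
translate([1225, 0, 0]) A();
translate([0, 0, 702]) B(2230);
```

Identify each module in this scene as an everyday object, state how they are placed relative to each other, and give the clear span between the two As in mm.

A is a table. B is a beam. A beam spans the tops of two tables. The clear span between the two tables is 220 mm.

Second table starts at x = 1225; first ends at x = 1005; clear span = 1225 − 1005 = 220 mm.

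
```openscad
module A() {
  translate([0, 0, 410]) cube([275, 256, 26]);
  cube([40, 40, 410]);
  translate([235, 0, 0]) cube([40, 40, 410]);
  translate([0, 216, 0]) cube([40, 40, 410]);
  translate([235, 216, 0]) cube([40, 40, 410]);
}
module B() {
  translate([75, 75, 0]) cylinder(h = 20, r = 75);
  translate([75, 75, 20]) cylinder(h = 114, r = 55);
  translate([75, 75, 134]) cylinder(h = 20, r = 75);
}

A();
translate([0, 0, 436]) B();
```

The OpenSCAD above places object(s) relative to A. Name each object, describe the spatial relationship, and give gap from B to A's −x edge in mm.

A is a stool. B is a spool. The spool is on top of the stool. The gap from the spool to the stool's −x edge is 0 mm.

The spool's min-x is at 0; the stool's min-x is 0; gap = 0 mm.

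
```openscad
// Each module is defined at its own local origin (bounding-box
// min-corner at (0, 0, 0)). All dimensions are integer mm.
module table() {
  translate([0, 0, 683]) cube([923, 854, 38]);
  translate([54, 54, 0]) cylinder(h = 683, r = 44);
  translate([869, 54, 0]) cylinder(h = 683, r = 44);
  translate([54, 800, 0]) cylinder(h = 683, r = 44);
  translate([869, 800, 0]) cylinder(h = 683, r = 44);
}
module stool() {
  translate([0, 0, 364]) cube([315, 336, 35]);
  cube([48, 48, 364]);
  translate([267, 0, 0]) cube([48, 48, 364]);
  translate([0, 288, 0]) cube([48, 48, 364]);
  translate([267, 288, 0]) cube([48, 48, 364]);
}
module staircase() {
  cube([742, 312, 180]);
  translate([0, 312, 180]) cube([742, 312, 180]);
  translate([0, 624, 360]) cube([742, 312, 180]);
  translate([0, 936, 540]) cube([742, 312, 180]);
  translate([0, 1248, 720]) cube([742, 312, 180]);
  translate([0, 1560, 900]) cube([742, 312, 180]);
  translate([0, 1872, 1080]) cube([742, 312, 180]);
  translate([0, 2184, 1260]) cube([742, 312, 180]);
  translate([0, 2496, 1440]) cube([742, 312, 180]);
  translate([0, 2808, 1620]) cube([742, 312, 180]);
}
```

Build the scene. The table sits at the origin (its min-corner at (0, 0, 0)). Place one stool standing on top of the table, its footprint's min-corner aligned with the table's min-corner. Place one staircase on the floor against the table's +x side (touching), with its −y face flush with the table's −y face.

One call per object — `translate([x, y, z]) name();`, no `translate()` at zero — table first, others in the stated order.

table();
translate([0, 0, 721]) stool();
translate([923, 0, 0]) staircase();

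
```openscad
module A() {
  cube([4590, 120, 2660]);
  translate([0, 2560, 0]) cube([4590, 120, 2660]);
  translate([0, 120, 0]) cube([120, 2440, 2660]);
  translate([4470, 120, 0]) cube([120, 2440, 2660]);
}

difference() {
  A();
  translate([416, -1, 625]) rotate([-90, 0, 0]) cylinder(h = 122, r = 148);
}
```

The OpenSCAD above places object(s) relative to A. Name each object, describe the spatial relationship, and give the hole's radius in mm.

The subtracted cylinder has r = 148 mm.

A is a house frame. The house frame has a circular hole through its front wall. The hole's radius is 148 mm.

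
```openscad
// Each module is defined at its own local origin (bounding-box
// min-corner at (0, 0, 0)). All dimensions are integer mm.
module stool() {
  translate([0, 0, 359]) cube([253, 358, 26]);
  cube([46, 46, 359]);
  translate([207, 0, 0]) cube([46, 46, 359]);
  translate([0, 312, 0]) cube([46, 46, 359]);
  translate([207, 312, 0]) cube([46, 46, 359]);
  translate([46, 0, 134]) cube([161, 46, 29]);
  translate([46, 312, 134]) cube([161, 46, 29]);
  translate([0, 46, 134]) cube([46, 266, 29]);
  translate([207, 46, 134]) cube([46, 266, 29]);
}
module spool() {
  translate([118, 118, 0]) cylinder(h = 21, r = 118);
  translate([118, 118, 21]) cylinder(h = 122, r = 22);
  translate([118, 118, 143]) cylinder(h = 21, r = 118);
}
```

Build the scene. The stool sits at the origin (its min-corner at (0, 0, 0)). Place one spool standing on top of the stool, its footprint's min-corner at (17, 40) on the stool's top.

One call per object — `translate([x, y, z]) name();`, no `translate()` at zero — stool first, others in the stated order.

stool();
translate([17, 40, 385]) spool();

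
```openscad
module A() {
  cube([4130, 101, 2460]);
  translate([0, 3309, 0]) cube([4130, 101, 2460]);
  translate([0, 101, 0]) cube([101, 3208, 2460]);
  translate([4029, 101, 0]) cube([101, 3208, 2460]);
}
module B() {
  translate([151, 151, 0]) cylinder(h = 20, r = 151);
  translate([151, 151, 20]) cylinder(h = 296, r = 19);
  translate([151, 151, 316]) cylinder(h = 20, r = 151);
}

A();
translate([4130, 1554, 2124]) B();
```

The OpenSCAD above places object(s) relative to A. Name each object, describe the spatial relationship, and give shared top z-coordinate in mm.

A is a house frame. B is a spool. The spool is beside the house frame with their tops flush at z = 2460. The shared top z-coordinate is 2460 mm.

Both tops at z = 2460 mm.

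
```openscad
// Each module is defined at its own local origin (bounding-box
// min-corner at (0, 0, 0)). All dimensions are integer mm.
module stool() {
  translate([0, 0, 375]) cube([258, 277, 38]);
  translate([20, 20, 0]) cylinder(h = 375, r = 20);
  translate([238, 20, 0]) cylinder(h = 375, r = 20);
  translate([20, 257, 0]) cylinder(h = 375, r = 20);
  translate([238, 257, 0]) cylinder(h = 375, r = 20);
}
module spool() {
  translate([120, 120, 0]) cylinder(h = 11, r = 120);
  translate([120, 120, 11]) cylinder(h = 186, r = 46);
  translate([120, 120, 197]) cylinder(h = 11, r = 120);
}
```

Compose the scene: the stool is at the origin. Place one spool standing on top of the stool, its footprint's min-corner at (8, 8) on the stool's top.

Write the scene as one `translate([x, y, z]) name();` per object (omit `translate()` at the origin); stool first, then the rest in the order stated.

stool();
translate([8, 8, 413]) spool();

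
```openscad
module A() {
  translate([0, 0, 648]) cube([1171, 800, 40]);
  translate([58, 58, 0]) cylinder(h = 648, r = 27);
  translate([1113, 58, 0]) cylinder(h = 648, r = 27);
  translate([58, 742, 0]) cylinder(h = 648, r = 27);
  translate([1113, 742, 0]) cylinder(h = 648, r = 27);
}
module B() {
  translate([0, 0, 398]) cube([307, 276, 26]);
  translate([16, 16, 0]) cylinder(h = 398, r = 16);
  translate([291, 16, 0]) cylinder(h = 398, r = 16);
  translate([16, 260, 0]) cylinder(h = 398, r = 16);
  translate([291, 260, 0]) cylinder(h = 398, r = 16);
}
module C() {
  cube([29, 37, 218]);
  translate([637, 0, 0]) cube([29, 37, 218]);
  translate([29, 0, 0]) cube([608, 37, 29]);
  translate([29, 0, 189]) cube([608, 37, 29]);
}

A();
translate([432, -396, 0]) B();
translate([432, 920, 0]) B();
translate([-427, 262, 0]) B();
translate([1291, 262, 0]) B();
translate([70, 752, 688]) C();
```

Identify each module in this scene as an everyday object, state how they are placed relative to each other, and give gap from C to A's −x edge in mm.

A is a table. B is a stool. C is a picture frame. Four stools sit around the table at the −y, +y, −x, +x sides. The picture frame is on top of the table. The gap from the picture frame to the table's −x edge is 70 mm.

The picture frame's min-x is at 70; the table's min-x is 0; gap = 70 mm.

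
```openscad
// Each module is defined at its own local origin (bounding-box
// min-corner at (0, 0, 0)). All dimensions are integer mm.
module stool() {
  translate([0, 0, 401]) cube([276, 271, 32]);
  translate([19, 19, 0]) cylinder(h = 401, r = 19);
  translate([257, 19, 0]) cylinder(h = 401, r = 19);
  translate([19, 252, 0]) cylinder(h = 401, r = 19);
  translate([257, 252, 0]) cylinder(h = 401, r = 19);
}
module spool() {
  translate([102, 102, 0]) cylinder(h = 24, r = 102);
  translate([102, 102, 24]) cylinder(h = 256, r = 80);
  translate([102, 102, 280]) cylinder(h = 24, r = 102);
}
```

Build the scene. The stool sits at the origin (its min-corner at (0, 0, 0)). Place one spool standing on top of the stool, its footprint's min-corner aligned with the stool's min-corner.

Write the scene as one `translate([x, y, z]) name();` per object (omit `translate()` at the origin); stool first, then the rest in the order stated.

stool();
translate([0, 0, 433]) spool();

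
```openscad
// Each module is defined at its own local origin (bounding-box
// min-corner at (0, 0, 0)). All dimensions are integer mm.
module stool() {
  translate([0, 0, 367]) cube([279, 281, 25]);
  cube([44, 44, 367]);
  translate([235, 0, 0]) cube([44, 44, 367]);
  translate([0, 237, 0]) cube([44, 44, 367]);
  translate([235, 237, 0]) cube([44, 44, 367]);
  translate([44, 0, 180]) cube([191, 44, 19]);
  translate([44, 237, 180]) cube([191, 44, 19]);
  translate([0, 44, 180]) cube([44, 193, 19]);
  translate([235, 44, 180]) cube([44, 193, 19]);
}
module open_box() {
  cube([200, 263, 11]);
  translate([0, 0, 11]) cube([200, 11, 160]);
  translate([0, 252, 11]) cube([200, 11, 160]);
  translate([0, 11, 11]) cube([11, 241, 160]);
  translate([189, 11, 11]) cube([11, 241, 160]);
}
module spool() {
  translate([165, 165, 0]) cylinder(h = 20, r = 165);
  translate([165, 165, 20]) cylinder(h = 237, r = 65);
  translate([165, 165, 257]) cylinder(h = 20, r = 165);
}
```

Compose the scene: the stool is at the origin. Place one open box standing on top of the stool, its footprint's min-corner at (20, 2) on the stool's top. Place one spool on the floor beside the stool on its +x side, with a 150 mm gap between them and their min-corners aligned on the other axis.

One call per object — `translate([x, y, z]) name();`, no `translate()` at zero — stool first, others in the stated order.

stool();
translate([20, 2, 392]) open_box();
translate([429, 0, 0]) spool();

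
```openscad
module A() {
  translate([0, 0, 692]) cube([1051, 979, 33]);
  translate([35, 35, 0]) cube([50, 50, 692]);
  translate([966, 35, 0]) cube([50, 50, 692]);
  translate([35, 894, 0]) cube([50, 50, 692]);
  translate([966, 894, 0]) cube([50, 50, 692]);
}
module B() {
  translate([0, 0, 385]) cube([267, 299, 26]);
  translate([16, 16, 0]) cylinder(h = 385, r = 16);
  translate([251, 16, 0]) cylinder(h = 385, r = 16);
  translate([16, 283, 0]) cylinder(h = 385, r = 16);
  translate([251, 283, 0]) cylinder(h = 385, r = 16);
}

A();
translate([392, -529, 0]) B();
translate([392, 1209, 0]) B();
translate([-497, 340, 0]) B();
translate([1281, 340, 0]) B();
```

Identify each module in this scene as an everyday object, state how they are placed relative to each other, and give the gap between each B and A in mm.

Each stool's nearest face is 230 mm from the table's bounding box.

A is a table. B is a stool. Four stools sit around the table at the −y, +y, −x, +x sides. The gap between each stool and the table is 230 mm.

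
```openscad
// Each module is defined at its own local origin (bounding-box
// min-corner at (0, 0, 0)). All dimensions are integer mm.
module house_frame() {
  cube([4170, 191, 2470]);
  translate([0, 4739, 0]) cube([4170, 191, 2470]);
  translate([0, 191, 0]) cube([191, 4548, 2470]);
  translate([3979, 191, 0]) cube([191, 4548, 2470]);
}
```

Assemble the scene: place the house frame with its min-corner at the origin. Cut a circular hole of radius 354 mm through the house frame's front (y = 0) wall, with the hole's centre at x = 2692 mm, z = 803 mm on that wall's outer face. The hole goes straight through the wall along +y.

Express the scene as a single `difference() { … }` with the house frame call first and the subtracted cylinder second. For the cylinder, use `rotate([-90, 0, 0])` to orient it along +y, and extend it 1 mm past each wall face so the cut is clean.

difference() {
  house_frame();
  translate([2692, -1, 803]) rotate([-90, 0, 0]) cylinder(h = 193, r = 354);
}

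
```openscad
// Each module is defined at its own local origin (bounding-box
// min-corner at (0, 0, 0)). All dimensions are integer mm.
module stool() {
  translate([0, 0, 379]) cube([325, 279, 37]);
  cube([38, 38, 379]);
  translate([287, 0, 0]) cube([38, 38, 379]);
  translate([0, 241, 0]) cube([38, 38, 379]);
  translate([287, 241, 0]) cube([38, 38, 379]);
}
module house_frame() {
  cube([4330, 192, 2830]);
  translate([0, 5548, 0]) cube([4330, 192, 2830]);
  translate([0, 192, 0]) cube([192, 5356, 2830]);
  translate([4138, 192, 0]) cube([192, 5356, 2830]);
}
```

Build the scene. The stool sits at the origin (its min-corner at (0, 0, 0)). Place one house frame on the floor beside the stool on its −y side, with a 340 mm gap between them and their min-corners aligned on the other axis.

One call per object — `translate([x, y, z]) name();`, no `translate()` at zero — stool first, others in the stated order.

stool();
translate([0, -6080, 0]) house_frame();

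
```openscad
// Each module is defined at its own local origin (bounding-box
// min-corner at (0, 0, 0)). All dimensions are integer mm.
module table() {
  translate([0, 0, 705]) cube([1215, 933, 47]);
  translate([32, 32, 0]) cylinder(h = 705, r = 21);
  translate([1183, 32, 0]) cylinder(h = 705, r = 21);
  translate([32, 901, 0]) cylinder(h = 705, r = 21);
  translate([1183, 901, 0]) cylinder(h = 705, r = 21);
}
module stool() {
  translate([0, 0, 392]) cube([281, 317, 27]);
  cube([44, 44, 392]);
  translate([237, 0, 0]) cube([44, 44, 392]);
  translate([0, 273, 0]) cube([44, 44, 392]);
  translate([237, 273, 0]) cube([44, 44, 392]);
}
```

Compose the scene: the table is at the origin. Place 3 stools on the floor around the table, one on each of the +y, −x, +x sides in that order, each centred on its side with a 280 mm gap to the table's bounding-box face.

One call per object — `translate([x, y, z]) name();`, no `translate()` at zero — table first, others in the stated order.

table();
translate([467, 1213, 0]) stool();
translate([-561, 308, 0]) stool();
translate([1495, 308, 0]) stool();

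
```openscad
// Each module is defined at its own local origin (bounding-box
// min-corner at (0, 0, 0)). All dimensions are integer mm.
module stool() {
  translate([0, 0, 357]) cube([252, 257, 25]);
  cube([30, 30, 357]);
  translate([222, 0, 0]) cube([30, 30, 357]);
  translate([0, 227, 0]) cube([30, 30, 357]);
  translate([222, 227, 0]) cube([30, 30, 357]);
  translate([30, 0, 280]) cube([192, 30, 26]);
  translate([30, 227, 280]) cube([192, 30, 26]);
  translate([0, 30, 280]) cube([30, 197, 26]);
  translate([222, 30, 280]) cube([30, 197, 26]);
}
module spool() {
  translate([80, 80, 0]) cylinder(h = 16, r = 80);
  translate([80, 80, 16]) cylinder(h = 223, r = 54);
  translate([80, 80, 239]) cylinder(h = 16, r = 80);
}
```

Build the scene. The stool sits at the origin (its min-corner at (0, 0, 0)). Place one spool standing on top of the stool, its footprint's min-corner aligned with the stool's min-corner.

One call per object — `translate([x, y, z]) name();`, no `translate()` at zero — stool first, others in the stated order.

stool();
translate([0, 0, 382]) spool();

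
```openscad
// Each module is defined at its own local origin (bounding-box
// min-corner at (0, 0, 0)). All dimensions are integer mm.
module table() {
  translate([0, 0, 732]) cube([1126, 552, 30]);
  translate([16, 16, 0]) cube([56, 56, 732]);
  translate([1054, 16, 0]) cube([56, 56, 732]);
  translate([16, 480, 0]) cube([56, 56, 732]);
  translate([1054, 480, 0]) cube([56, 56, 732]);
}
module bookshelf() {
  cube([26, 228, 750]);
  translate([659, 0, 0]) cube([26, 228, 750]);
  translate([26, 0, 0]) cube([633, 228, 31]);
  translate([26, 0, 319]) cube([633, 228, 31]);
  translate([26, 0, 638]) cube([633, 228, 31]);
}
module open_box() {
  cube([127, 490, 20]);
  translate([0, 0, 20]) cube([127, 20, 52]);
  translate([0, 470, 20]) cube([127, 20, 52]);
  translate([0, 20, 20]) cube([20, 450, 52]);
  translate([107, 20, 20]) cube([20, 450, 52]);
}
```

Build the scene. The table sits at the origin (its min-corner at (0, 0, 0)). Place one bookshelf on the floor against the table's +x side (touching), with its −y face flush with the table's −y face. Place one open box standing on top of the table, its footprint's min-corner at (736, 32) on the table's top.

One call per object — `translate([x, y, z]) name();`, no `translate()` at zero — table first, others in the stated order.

table();
translate([1126, 0, 0]) bookshelf();
translate([736, 32, 762]) open_box();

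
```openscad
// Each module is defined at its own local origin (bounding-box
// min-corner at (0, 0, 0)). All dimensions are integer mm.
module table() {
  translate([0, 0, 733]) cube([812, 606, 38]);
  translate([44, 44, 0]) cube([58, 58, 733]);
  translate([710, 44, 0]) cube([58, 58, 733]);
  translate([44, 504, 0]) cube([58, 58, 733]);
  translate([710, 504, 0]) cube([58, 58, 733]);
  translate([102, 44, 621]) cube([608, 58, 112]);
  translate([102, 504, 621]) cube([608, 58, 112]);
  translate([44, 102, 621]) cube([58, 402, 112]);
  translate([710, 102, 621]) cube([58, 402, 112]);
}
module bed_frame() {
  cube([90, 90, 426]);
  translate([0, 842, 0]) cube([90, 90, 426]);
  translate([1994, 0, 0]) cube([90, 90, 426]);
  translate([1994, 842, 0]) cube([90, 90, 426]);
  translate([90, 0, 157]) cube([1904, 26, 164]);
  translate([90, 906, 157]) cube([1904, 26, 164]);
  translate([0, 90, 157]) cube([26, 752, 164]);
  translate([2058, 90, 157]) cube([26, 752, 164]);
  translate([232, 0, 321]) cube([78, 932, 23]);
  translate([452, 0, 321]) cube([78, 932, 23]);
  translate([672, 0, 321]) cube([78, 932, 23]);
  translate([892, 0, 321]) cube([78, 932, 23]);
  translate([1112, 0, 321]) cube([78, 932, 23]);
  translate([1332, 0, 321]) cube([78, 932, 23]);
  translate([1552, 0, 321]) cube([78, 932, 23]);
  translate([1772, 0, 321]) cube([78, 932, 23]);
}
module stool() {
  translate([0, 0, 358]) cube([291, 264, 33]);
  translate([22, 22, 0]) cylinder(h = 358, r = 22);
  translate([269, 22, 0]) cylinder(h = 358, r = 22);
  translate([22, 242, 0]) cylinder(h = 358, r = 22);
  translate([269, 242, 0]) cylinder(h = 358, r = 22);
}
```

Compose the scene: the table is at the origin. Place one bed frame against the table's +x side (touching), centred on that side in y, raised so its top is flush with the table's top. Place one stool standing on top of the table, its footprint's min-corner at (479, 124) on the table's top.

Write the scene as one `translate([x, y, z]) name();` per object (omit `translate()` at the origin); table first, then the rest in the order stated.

table();
translate([812, -163, 345]) bed_frame();
translate([479, 124, 771]) stool();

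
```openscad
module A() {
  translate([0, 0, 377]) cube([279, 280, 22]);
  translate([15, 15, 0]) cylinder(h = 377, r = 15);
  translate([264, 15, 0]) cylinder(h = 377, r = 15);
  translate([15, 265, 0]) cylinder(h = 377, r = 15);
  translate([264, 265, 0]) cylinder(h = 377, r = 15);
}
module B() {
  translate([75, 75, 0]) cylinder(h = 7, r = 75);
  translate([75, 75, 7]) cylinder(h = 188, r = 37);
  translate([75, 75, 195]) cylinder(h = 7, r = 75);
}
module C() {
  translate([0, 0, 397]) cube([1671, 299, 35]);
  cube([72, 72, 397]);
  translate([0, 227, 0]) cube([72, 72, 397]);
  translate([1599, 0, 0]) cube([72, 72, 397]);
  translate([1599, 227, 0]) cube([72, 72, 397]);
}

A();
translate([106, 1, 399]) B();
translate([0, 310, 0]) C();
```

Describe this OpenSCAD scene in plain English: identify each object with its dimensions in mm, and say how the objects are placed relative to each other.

A is a four-legged stool. The seat is a 279×280×22 mm slab whose top surface is at z = 399 mm; four round legs, each 30 mm in diameter, run from the floor (z = 0) to the underside of the seat, each leg's axis is inset half a diameter from the nearest pair of seat edges (so the leg's bounding box is flush with the corner).

B is a spool: two coaxial disc flanges of radius 75 mm and thickness 7 mm, joined by a core cylinder of radius 37 mm and height 188 mm. The lower flange rests on z = 0 and the three cylinders share a vertical axis.

C is a long wooden bench with a 1671 mm (x) × 299 mm (y) seat, 35 mm thick, its top surface 432 mm above the floor. Four 72 mm square legs at the seat corners, flush with the edges, run from z = 0 to the seat underside.

The spool is on top of the stool. The bench is on the floor beside the stool on its +y side.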